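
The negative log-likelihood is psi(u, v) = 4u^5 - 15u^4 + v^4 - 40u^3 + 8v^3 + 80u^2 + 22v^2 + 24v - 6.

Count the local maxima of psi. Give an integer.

2

psi separates as a function of u plus a function of v, so ∇psi=0 decouples.
∂psi/∂u = 20u(u - 4)(u - 1)(u + 2) = 0 at u ∈ {-2, 0, 1, 4}; ∂psi/∂v = 4(v + 1)(v + 2)(v + 3) = 0 at v ∈ {-3, -2, -1}.
The Hessian is diagonal: diag(psi_uu, psi_vv). Second derivatives: psi_uu(-2)=-720, psi_uu(0)=160, psi_uu(1)=-180, psi_uu(4)=1440; psi_vv(-3)=8, psi_vv(-2)=-4, psi_vv(-1)=8.
Local maxima occur where both diagonal entries negative: (-2, -2), (1, -2). Count: 2.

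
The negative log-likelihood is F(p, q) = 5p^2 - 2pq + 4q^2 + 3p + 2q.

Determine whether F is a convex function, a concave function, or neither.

convex

F is quadratic, so its Hessian is the constant matrix H = [[10, -2], [-2, 8]].
det(H) = 76, tr(H) = 18.
det(H) > 0 and tr(H) > 0, so H is positive definite everywhere: convex.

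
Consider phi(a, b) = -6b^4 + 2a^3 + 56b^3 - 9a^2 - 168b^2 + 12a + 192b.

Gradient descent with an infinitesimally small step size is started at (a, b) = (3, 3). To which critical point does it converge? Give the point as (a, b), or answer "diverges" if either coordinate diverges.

(2, 2)

phi is separable, so gradient descent decouples: a follows -∂phi/∂a, b follows -∂phi/∂b.
∂phi/∂a = 6(a - 2)(a - 1); at a=3 this is 12, so a decreases.
∂phi/∂b = -24(b - 4)(b - 2)(b - 1); at b=3 this is 48, so b decreases.
a converges to its nearest critical value 2 (a local min of the a-part); b converges to 2. The iterate converges to (2, 2).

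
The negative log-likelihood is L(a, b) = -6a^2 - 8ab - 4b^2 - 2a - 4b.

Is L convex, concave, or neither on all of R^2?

L is quadratic, so its Hessian is the constant matrix H = [[-12, -8], [-8, -8]].
det(H) = 32, tr(H) = -20.
det(H) > 0 and tr(H) < 0, so H is negative definite everywhere: concave.

concave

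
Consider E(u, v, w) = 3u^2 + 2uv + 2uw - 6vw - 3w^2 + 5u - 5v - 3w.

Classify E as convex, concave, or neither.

neither

E is quadratic, so its Hessian is the constant matrix H = [[6, 2, 2], [2, 0, -6], [2, -6, -6]].
Leading principal minors: 6, -4, -240.
Neither pattern holds ⇒ H is indefinite ⇒ neither convex nor concave.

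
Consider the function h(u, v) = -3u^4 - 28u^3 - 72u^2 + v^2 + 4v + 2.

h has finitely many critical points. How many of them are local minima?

1

h separates as a function of u plus a function of v, so ∇h=0 decouples.
∂h/∂u = -12u(u + 3)(u + 4) = 0 at u ∈ {-4, -3, 0}; ∂h/∂v = 2(v + 2) = 0 at v ∈ {-2}.
The Hessian is diagonal: diag(h_uu, h_vv). Second derivatives: h_uu(-4)=-48, h_uu(-3)=36, h_uu(0)=-144; h_vv(-2)=2.
Local minima occur where both diagonal entries positive: (-3, -2). Count: 1.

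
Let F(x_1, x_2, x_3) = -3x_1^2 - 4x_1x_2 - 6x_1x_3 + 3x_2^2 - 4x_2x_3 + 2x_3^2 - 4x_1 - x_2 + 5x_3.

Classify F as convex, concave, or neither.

F is quadratic, so its Hessian is the constant matrix H = [[-6, -4, -6], [-4, 6, -4], [-6, -4, 4]].
Leading principal minors: -6, -52, -520.
Neither pattern holds ⇒ H is indefinite ⇒ neither convex nor concave.

neither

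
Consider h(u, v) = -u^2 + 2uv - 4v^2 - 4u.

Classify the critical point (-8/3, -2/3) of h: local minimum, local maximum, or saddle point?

The Hessian of h is constant: H = [[-2, 2], [2, -8]].
det(H) = (-2)·(-8) − 2² = 12.
det(H) > 0 and tr(H) = -10 < 0, so H is negative definite and the point is a local maximum.

local maximum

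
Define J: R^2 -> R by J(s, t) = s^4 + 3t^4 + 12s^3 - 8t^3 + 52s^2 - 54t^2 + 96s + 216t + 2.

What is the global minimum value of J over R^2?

J(s,t) separates as P(s) + Q(t) + 2, so its minimum is min P + min Q + 2.
P'(s) = 4(s + 2)(s + 3)(s + 4) vanishes at s ∈ {-4, -3, -2}; Q'(t) = 12(t - 3)(t - 2)(t + 3) vanishes at t ∈ {-3, 2, 3}.
Local minima of P (where P''>0): P(-4)=-64, P(-2)=-64. Local minima of Q: Q(-3)=-675, Q(3)=189.
So the global minimum of J is P(-4) + Q(-3) + 2 = -64 − 675 + 2 = -737, attained at (-4, -3).

-737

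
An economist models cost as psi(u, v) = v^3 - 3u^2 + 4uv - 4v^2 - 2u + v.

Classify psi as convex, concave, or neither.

neither

The term v^3 is cubic, so the Hessian is not constant.
∂²psi/∂v² = 6v - 8, which takes both signs as v varies (negative for sufficiently negative v). A diagonal entry of the Hessian changing sign means the Hessian is neither positive- nor negative-semidefinite on all of R^2.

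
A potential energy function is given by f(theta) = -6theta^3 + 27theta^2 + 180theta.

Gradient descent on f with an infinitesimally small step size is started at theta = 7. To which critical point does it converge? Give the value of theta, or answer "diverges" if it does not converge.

diverges

f'(theta) = -18(theta - 5)(theta + 2), so f'(7) = -324.
Gradient descent moves in the -f' direction, i.e. theta is increasing.
There is no critical point above theta=7, and f' keeps the same sign, so the iterate runs off to +∞.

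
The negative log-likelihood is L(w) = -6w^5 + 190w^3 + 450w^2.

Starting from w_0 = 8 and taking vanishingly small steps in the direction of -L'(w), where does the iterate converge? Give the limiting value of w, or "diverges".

diverges

L'(w) = -30w(w - 5)(w + 2)(w + 3), so L'(8) = -79200.
Gradient descent moves in the -L' direction, i.e. w is increasing.
There is no critical point above w=8, and L' keeps the same sign, so the iterate runs off to +∞.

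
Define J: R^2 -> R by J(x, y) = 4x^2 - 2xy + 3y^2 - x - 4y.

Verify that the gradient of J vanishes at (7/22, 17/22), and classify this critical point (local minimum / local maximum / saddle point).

local minimum

∇J = (8x - 2y - 1, -2x + 6y - 4); substituting (7/22, 17/22) gives ∇J = (0, 0), so (7/22, 17/22) is indeed a critical point.
The Hessian of J is constant: H = [[8, -2], [-2, 6]].
det(H) = 8·6 − (-2)² = 44.
det(H) > 0 and tr(H) = 14 > 0, so H is positive definite and the point is a local minimum.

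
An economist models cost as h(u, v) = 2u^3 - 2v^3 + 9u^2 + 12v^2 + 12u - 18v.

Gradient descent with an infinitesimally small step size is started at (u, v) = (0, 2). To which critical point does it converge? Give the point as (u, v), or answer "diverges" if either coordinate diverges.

h is separable, so gradient descent decouples: u follows -∂h/∂u, v follows -∂h/∂v.
∂h/∂u = 6(u + 1)(u + 2); at u=0 this is 12, so u decreases.
∂h/∂v = -6(v - 3)(v - 1); at v=2 this is 6, so v decreases.
u converges to its nearest critical value -1 (a local min of the u-part); v converges to 1. The iterate converges to (-1, 1).

(-1, 1)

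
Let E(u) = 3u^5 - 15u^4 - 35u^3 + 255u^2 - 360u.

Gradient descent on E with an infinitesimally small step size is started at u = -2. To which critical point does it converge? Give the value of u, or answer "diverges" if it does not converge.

E'(u) = 15(u - 4)(u - 2)(u - 1)(u + 3), so E'(-2) = -1080.
Gradient descent moves in the -E' direction, i.e. u is increasing.
The nearest critical point in that direction is u = 1, where E'' = 180 > 0 (a local minimum). The iterate converges there.

1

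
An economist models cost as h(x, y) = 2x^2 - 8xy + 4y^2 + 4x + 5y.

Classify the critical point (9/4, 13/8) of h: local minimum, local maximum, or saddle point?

saddle point

The Hessian of h is constant: H = [[4, -8], [-8, 8]].
det(H) = 4·8 − (-8)² = -32.
Since det(H) < 0, H is indefinite and the critical point is a saddle point.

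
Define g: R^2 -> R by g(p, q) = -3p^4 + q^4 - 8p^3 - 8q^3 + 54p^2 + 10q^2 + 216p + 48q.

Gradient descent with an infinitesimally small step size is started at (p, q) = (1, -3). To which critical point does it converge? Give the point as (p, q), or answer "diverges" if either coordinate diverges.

(-2, -1)

g is separable, so gradient descent decouples: p follows -∂g/∂p, q follows -∂g/∂q.
∂g/∂p = -12(p - 3)(p + 2)(p + 3); at p=1 this is 288, so p decreases.
∂g/∂q = 4(q - 4)(q - 3)(q + 1); at q=-3 this is -336, so q increases.
p converges to its nearest critical value -2 (a local min of the p-part); q converges to -1. The iterate converges to (-2, -1).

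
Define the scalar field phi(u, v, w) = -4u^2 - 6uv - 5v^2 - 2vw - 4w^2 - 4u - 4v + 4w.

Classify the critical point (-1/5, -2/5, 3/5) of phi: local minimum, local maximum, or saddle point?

The Hessian is constant: H = [[-8, -6, 0], [-6, -10, -2], [0, -2, -8]].
Leading principal minors: Δ₁ = -8, Δ₂ = 44, Δ₃ = -320.
The minors alternate sign starting negative (−, +, −), so H is negative definite: a local maximum.

local maximum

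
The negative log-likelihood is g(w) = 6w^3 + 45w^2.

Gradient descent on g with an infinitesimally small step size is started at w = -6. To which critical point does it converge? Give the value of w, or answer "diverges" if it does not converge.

diverges

g'(w) = 18w(w + 5), so g'(-6) = 108.
Gradient descent moves in the -g' direction, i.e. w is decreasing.
There is no critical point below w=-6, and g' keeps the same sign, so the iterate runs off to −∞.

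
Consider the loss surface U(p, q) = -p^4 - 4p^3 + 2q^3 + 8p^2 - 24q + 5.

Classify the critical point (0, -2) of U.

The mixed partial ∂²U/∂p∂q is 0, so the Hessian at any point is diag(U_pp, U_qq) = diag(4(-3p^2 - 6p + 4), 12q).
At (0, -2): H = diag(16, -24).
The eigenvalues have opposite signs, so H is indefinite: a saddle point.

saddle point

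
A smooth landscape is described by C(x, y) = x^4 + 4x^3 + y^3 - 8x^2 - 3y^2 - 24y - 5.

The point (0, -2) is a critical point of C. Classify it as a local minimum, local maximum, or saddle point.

The mixed partial ∂²C/∂x∂y is 0, so the Hessian at any point is diag(C_xx, C_yy) = diag(4(3x^2 + 6x - 4), 6(y - 1)).
At (0, -2): H = diag(-16, -18).
Both eigenvalues are negative, so H is negative definite: a local maximum.

local maximum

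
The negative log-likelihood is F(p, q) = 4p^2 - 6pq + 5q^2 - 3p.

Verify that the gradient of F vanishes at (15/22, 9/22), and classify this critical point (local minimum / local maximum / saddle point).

∇F = (8p - 6q - 3, -6p + 10q); substituting (15/22, 9/22) gives ∇F = (0, 0), so (15/22, 9/22) is indeed a critical point.
The Hessian of F is constant: H = [[8, -6], [-6, 10]].
det(H) = 8·10 − (-6)² = 44.
det(H) > 0 and tr(H) = 18 > 0, so H is positive definite and the point is a local minimum.

local minimum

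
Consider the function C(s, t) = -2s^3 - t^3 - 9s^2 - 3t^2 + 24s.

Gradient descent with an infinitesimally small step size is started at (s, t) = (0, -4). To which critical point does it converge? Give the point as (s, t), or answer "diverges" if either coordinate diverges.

C is separable, so gradient descent decouples: s follows -∂C/∂s, t follows -∂C/∂t.
∂C/∂s = -6(s - 1)(s + 4); at s=0 this is 24, so s decreases.
∂C/∂t = -3t(t + 2); at t=-4 this is -24, so t increases.
s converges to its nearest critical value -4 (a local min of the s-part); t converges to -2. The iterate converges to (-4, -2).

(-4, -2)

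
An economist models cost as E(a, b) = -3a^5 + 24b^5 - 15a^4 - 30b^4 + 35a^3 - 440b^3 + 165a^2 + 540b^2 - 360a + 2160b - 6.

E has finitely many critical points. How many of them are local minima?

E separates as a function of a plus a function of b, so ∇E=0 decouples.
∂E/∂a = -15(a - 2)(a - 1)(a + 3)(a + 4) = 0 at a ∈ {-4, -3, 1, 2}; ∂E/∂b = 120(b - 3)(b - 2)(b + 1)(b + 3) = 0 at b ∈ {-3, -1, 2, 3}.
The Hessian is diagonal: diag(E_aa, E_bb). Second derivatives: E_aa(-4)=450, E_aa(-3)=-300, E_aa(1)=300, E_aa(2)=-450; E_bb(-3)=-7200, E_bb(-1)=2880, E_bb(2)=-1800, E_bb(3)=2880.
Local minima occur where both diagonal entries positive: (-4, -1), (-4, 3), (1, -1), (1, 3). Count: 4.

4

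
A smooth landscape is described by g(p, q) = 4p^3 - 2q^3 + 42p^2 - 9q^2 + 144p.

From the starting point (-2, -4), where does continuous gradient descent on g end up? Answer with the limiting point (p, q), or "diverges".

g is separable, so gradient descent decouples: p follows -∂g/∂p, q follows -∂g/∂q.
∂g/∂p = 12(p + 3)(p + 4); at p=-2 this is 24, so p decreases.
∂g/∂q = -6q(q + 3); at q=-4 this is -24, so q increases.
p converges to its nearest critical value -3 (a local min of the p-part); q converges to -3. The iterate converges to (-3, -3).

(-3, -3)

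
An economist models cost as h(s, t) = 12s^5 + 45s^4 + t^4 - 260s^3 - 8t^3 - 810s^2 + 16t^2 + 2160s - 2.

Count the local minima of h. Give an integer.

h separates as a function of s plus a function of t, so ∇h=0 decouples.
∂h/∂s = 60(s - 3)(s - 1)(s + 3)(s + 4) = 0 at s ∈ {-4, -3, 1, 3}; ∂h/∂t = 4t(t - 4)(t - 2) = 0 at t ∈ {0, 2, 4}.
The Hessian is diagonal: diag(h_ss, h_tt). Second derivatives: h_ss(-4)=-2100, h_ss(-3)=1440, h_ss(1)=-2400, h_ss(3)=5040; h_tt(0)=32, h_tt(2)=-16, h_tt(4)=32.
Local minima occur where both diagonal entries positive: (-3, 0), (-3, 4), (3, 0), (3, 4). Count: 4.

4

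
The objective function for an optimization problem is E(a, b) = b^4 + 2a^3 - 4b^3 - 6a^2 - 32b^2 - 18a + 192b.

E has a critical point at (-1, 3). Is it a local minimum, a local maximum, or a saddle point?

local maximum

The mixed partial ∂²E/∂a∂b is 0, so the Hessian at any point is diag(E_aa, E_bb) = diag(12(a - 1), 4(3b^2 - 6b - 16)).
At (-1, 3): H = diag(-24, -28).
Both eigenvalues are negative, so H is negative definite: a local maximum.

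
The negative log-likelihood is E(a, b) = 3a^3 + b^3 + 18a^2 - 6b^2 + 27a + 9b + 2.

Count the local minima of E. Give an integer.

1

E separates as a function of a plus a function of b, so ∇E=0 decouples.
∂E/∂a = 9(a + 1)(a + 3) = 0 at a ∈ {-3, -1}; ∂E/∂b = 3(b - 3)(b - 1) = 0 at b ∈ {1, 3}.
The Hessian is diagonal: diag(E_aa, E_bb). Second derivatives: E_aa(-3)=-18, E_aa(-1)=18; E_bb(1)=-6, E_bb(3)=6.
Local minima occur where both diagonal entries positive: (-1, 3). Count: 1.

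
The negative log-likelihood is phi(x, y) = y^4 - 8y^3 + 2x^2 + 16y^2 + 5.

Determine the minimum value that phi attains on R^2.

phi(x,y) separates as P(x) + Q(y) + 5, so its minimum is min P + min Q + 5.
P'(x) = 4x vanishes at x ∈ {0}; Q'(y) = 4y(y - 4)(y - 2) vanishes at y ∈ {0, 2, 4}.
Local minima of P (where P''>0): P(0)=0. Local minima of Q: Q(0)=0, Q(4)=0.
So the global minimum of phi is P(0) + Q(0) + 5 = 0 + 0 + 5 = 5, attained at (0, 0).

5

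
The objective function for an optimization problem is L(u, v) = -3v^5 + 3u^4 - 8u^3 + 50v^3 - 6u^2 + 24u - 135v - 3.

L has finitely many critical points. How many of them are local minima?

L separates as a function of u plus a function of v, so ∇L=0 decouples.
∂L/∂u = 12(u - 2)(u - 1)(u + 1) = 0 at u ∈ {-1, 1, 2}; ∂L/∂v = -15(v - 3)(v - 1)(v + 1)(v + 3) = 0 at v ∈ {-3, -1, 1, 3}.
The Hessian is diagonal: diag(L_uu, L_vv). Second derivatives: L_uu(-1)=72, L_uu(1)=-24, L_uu(2)=36; L_vv(-3)=720, L_vv(-1)=-240, L_vv(1)=240, L_vv(3)=-720.
Local minima occur where both diagonal entries positive: (-1, -3), (-1, 1), (2, -3), (2, 1). Count: 4.

4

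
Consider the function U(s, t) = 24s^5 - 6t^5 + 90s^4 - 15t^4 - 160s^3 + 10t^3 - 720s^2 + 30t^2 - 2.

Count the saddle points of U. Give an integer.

8

U separates as a function of s plus a function of t, so ∇U=0 decouples.
∂U/∂s = 120s(s - 2)(s + 2)(s + 3) = 0 at s ∈ {-3, -2, 0, 2}; ∂U/∂t = -30t(t - 1)(t + 1)(t + 2) = 0 at t ∈ {-2, -1, 0, 1}.
The Hessian is diagonal: diag(U_ss, U_tt). Second derivatives: U_ss(-3)=-1800, U_ss(-2)=960, U_ss(0)=-1440, U_ss(2)=4800; U_tt(-2)=180, U_tt(-1)=-60, U_tt(0)=60, U_tt(1)=-180.
Saddle points occur where the two diagonal entries have opposite signs: (-3, -2), (-3, 0), (-2, -1), (-2, 1), (0, -2), (0, 0), (2, -1), (2, 1). Count: 8.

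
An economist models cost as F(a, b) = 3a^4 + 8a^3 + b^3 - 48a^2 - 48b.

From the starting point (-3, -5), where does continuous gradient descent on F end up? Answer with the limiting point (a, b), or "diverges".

diverges

F is separable, so gradient descent decouples: a follows -∂F/∂a, b follows -∂F/∂b.
∂F/∂a = 12a(a - 2)(a + 4); at a=-3 this is 180, so a decreases.
∂F/∂b = 3(b - 4)(b + 4); at b=-5 this is 27, so b decreases.
The b-coordinate has no critical point in that direction and runs off to infinity.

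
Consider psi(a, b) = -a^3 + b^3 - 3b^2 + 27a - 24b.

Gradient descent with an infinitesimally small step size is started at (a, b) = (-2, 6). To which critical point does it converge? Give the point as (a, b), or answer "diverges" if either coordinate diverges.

(-3, 4)

psi is separable, so gradient descent decouples: a follows -∂psi/∂a, b follows -∂psi/∂b.
∂psi/∂a = -3(a - 3)(a + 3); at a=-2 this is 15, so a decreases.
∂psi/∂b = 3(b - 4)(b + 2); at b=6 this is 48, so b decreases.
a converges to its nearest critical value -3 (a local min of the a-part); b converges to 4. The iterate converges to (-3, 4).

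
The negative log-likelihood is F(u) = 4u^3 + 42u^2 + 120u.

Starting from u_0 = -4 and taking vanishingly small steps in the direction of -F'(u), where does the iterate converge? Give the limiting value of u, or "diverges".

F'(u) = 12(u + 2)(u + 5), so F'(-4) = -24.
Gradient descent moves in the -F' direction, i.e. u is increasing.
The nearest critical point in that direction is u = -2, where F'' = 36 > 0 (a local minimum). The iterate converges there.

-2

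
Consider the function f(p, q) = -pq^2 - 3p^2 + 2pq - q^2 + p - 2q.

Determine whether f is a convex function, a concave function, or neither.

neither

The term -pq^2 is cubic, so the Hessian is not constant.
∂²f/∂q² = -2p - 2, which takes both signs as p varies (negative for sufficiently large p). A diagonal entry of the Hessian changing sign means the Hessian is neither positive- nor negative-semidefinite on all of R^2.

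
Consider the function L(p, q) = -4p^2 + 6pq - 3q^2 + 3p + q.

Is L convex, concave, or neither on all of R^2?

concave

L is quadratic, so its Hessian is the constant matrix H = [[-8, 6], [6, -6]].
det(H) = 12, tr(H) = -14.
det(H) > 0 and tr(H) < 0, so H is negative definite everywhere: concave.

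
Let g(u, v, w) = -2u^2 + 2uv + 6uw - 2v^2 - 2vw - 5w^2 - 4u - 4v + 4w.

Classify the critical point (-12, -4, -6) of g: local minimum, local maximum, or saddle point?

The Hessian is constant: H = [[-4, 2, 6], [2, -4, -2], [6, -2, -10]].
Leading principal minors: Δ₁ = -4, Δ₂ = 12, Δ₃ = -8.
The minors alternate sign starting negative (−, +, −), so H is negative definite: a local maximum.

local maximum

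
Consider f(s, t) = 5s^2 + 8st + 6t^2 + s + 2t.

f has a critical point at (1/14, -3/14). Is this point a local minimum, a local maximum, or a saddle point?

local minimum

The Hessian of f is constant: H = [[10, 8], [8, 12]].
det(H) = 10·12 − 8² = 56.
det(H) > 0 and tr(H) = 22 > 0, so H is positive definite and the point is a local minimum.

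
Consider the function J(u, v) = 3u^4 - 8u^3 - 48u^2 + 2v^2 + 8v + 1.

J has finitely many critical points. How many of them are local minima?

2

J separates as a function of u plus a function of v, so ∇J=0 decouples.
∂J/∂u = 12u(u - 4)(u + 2) = 0 at u ∈ {-2, 0, 4}; ∂J/∂v = 4(v + 2) = 0 at v ∈ {-2}.
The Hessian is diagonal: diag(J_uu, J_vv). Second derivatives: J_uu(-2)=144, J_uu(0)=-96, J_uu(4)=288; J_vv(-2)=4.
Local minima occur where both diagonal entries positive: (-2, -2), (4, -2). Count: 2.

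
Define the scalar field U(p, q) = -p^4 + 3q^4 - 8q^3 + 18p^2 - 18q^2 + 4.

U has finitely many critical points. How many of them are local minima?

U separates as a function of p plus a function of q, so ∇U=0 decouples.
∂U/∂p = -4p(p - 3)(p + 3) = 0 at p ∈ {-3, 0, 3}; ∂U/∂q = 12q(q - 3)(q + 1) = 0 at q ∈ {-1, 0, 3}.
The Hessian is diagonal: diag(U_pp, U_qq). Second derivatives: U_pp(-3)=-72, U_pp(0)=36, U_pp(3)=-72; U_qq(-1)=48, U_qq(0)=-36, U_qq(3)=144.
Local minima occur where both diagonal entries positive: (0, -1), (0, 3). Count: 2.

2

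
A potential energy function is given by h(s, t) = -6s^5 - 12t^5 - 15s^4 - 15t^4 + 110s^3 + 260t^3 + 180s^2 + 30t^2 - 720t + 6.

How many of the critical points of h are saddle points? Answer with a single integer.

8

h separates as a function of s plus a function of t, so ∇h=0 decouples.
∂h/∂s = -30s(s - 3)(s + 1)(s + 4) = 0 at s ∈ {-4, -1, 0, 3}; ∂h/∂t = -60(t - 3)(t - 1)(t + 1)(t + 4) = 0 at t ∈ {-4, -1, 1, 3}.
The Hessian is diagonal: diag(h_ss, h_tt). Second derivatives: h_ss(-4)=2520, h_ss(-1)=-360, h_ss(0)=360, h_ss(3)=-2520; h_tt(-4)=6300, h_tt(-1)=-1440, h_tt(1)=1200, h_tt(3)=-3360.
Saddle points occur where the two diagonal entries have opposite signs: (-4, -1), (-4, 3), (-1, -4), (-1, 1), (0, -1), (0, 3), (3, -4), (3, 1). Count: 8.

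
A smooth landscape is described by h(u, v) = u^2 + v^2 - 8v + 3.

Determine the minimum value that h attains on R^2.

-13

h(u,v) separates as P(u) + Q(v) + 3, so its minimum is min P + min Q + 3.
P'(u) = 2u vanishes at u ∈ {0}; Q'(v) = 2v - 8 vanishes at v ∈ {4}.
Local minima of P (where P''>0): P(0)=0. Local minima of Q: Q(4)=-16.
So the global minimum of h is P(0) + Q(4) + 3 = 0 − 16 + 3 = -13, attained at (0, 4).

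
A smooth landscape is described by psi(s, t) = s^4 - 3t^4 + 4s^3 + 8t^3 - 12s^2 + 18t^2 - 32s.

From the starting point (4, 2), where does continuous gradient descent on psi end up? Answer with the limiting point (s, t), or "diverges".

psi is separable, so gradient descent decouples: s follows -∂psi/∂s, t follows -∂psi/∂t.
∂psi/∂s = 4(s - 2)(s + 1)(s + 4); at s=4 this is 320, so s decreases.
∂psi/∂t = -12t(t - 3)(t + 1); at t=2 this is 72, so t decreases.
s converges to its nearest critical value 2 (a local min of the s-part); t converges to 0. The iterate converges to (2, 0).

(2, 0)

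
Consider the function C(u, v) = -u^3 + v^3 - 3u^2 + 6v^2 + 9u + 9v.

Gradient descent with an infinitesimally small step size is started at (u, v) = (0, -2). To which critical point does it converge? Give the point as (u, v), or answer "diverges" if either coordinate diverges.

(-3, -1)

C is separable, so gradient descent decouples: u follows -∂C/∂u, v follows -∂C/∂v.
∂C/∂u = -3(u - 1)(u + 3); at u=0 this is 9, so u decreases.
∂C/∂v = 3(v + 1)(v + 3); at v=-2 this is -3, so v increases.
u converges to its nearest critical value -3 (a local min of the u-part); v converges to -1. The iterate converges to (-3, -1).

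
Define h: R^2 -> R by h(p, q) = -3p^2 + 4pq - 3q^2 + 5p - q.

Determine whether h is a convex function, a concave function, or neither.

concave

h is quadratic, so its Hessian is the constant matrix H = [[-6, 4], [4, -6]].
det(H) = 20, tr(H) = -12.
det(H) > 0 and tr(H) < 0, so H is negative definite everywhere: concave.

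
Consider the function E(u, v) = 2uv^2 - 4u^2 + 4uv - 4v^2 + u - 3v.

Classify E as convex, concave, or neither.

The term 2uv^2 is cubic, so the Hessian is not constant.
∂²E/∂v² = 4u - 8, which takes both signs as u varies (negative for sufficiently negative u). A diagonal entry of the Hessian changing sign means the Hessian is neither positive- nor negative-semidefinite on all of R^2.

neither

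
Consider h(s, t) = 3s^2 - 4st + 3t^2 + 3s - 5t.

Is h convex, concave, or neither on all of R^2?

h is quadratic, so its Hessian is the constant matrix H = [[6, -4], [-4, 6]].
det(H) = 20, tr(H) = 12.
det(H) > 0 and tr(H) > 0, so H is positive definite everywhere: convex.

convex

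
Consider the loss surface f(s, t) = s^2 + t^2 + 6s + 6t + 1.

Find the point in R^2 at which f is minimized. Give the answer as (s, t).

f(s,t) separates as P(s) + Q(t) + 1, so its minimum is min P + min Q + 1.
P'(s) = 2s + 6 vanishes at s ∈ {-3}; Q'(t) = 2(t + 3) vanishes at t ∈ {-3}.
Local minima of P (where P''>0): P(-3)=-9. Local minima of Q: Q(-3)=-9.
So the global minimum of f is P(-3) + Q(-3) + 1 = -9 − 9 + 1 = -17, attained at (-3, -3).

(-3, -3)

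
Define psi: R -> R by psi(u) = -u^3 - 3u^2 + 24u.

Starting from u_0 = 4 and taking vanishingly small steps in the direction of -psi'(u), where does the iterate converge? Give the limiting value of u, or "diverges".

psi'(u) = -3(u - 2)(u + 4), so psi'(4) = -48.
Gradient descent moves in the -psi' direction, i.e. u is increasing.
There is no critical point above u=4, and psi' keeps the same sign, so the iterate runs off to +∞.

diverges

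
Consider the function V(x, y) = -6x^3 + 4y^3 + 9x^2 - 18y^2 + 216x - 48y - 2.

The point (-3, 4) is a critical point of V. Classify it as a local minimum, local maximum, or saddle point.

local minimum

The mixed partial ∂²V/∂x∂y is 0, so the Hessian at any point is diag(V_xx, V_yy) = diag(18(-2x + 1), 12(2y - 3)).
At (-3, 4): H = diag(126, 60).
Both eigenvalues are positive, so H is positive definite: a local minimum.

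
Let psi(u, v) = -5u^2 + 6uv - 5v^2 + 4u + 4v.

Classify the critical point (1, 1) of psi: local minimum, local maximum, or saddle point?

The Hessian of psi is constant: H = [[-10, 6], [6, -10]].
det(H) = (-10)·(-10) − 6² = 64.
det(H) > 0 and tr(H) = -20 < 0, so H is negative definite and the point is a local maximum.

local maximum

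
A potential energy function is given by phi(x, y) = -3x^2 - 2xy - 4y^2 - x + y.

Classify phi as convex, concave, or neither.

phi is quadratic, so its Hessian is the constant matrix H = [[-6, -2], [-2, -8]].
det(H) = 44, tr(H) = -14.
det(H) > 0 and tr(H) < 0, so H is negative definite everywhere: concave.

concave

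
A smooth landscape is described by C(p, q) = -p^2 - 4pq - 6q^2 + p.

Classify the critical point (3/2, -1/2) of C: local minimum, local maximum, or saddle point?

The Hessian of C is constant: H = [[-2, -4], [-4, -12]].
det(H) = (-2)·(-12) − (-4)² = 8.
det(H) > 0 and tr(H) = -14 < 0, so H is negative definite and the point is a local maximum.

local maximum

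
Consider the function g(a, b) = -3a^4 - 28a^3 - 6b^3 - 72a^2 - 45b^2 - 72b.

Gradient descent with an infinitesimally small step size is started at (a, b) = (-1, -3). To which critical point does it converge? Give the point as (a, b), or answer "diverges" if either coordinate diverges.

(-3, -4)

g is separable, so gradient descent decouples: a follows -∂g/∂a, b follows -∂g/∂b.
∂g/∂a = -12a(a + 3)(a + 4); at a=-1 this is 72, so a decreases.
∂g/∂b = -18(b + 1)(b + 4); at b=-3 this is 36, so b decreases.
a converges to its nearest critical value -3 (a local min of the a-part); b converges to -4. The iterate converges to (-3, -4).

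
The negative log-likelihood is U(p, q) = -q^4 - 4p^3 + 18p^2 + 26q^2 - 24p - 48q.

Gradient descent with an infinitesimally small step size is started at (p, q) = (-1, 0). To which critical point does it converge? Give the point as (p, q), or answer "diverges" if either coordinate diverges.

(1, 1)

U is separable, so gradient descent decouples: p follows -∂U/∂p, q follows -∂U/∂q.
∂U/∂p = -12(p - 2)(p - 1); at p=-1 this is -72, so p increases.
∂U/∂q = -4(q - 3)(q - 1)(q + 4); at q=0 this is -48, so q increases.
p converges to its nearest critical value 1 (a local min of the p-part); q converges to 1. The iterate converges to (1, 1).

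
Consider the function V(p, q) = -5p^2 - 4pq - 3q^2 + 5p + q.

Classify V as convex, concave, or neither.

concave

V is quadratic, so its Hessian is the constant matrix H = [[-10, -4], [-4, -6]].
det(H) = 44, tr(H) = -16.
det(H) > 0 and tr(H) < 0, so H is negative definite everywhere: concave.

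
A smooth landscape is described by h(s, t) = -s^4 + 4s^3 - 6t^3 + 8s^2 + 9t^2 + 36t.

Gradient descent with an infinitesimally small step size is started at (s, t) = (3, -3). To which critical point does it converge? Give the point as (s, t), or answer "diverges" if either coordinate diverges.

h is separable, so gradient descent decouples: s follows -∂h/∂s, t follows -∂h/∂t.
∂h/∂s = -4s(s - 4)(s + 1); at s=3 this is 48, so s decreases.
∂h/∂t = -18(t - 2)(t + 1); at t=-3 this is -180, so t increases.
s converges to its nearest critical value 0 (a local min of the s-part); t converges to -1. The iterate converges to (0, -1).

(0, -1)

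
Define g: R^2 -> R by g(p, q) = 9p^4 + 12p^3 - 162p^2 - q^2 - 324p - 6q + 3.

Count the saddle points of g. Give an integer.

g separates as a function of p plus a function of q, so ∇g=0 decouples.
∂g/∂p = 36(p - 3)(p + 1)(p + 3) = 0 at p ∈ {-3, -1, 3}; ∂g/∂q = -2(q + 3) = 0 at q ∈ {-3}.
The Hessian is diagonal: diag(g_pp, g_qq). Second derivatives: g_pp(-3)=432, g_pp(-1)=-288, g_pp(3)=864; g_qq(-3)=-2.
Saddle points occur where the two diagonal entries have opposite signs: (-3, -3), (3, -3). Count: 2.

2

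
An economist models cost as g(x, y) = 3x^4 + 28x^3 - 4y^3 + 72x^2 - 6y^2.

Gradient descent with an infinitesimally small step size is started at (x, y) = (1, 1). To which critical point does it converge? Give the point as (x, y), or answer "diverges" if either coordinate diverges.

diverges

g is separable, so gradient descent decouples: x follows -∂g/∂x, y follows -∂g/∂y.
∂g/∂x = 12x(x + 3)(x + 4); at x=1 this is 240, so x decreases.
∂g/∂y = -12y(y + 1); at y=1 this is -24, so y increases.
The y-coordinate has no critical point in that direction and runs off to infinity.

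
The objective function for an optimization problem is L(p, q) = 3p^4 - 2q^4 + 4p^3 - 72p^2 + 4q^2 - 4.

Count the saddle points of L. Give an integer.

L separates as a function of p plus a function of q, so ∇L=0 decouples.
∂L/∂p = 12p(p - 3)(p + 4) = 0 at p ∈ {-4, 0, 3}; ∂L/∂q = -8q(q - 1)(q + 1) = 0 at q ∈ {-1, 0, 1}.
The Hessian is diagonal: diag(L_pp, L_qq). Second derivatives: L_pp(-4)=336, L_pp(0)=-144, L_pp(3)=252; L_qq(-1)=-16, L_qq(0)=8, L_qq(1)=-16.
Saddle points occur where the two diagonal entries have opposite signs: (-4, -1), (-4, 1), (0, 0), (3, -1), (3, 1). Count: 5.

5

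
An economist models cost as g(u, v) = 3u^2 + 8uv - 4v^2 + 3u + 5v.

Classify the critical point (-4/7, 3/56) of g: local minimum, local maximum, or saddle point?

The Hessian of g is constant: H = [[6, 8], [8, -8]].
det(H) = 6·(-8) − 8² = -112.
Since det(H) < 0, H is indefinite and the critical point is a saddle point.

saddle point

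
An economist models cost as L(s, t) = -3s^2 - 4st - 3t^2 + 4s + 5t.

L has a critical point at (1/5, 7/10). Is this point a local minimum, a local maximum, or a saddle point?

The Hessian of L is constant: H = [[-6, -4], [-4, -6]].
det(H) = (-6)·(-6) − (-4)² = 20.
det(H) > 0 and tr(H) = -12 < 0, so H is negative definite and the point is a local maximum.

local maximum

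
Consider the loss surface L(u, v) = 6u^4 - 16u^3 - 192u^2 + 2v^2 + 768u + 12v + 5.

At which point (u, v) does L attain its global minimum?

(-4, -3)

L(u,v) separates as P(u) + Q(v) + 5, so its minimum is min P + min Q + 5.
P'(u) = 24(u - 4)(u - 2)(u + 4) vanishes at u ∈ {-4, 2, 4}; Q'(v) = 4v + 12 vanishes at v ∈ {-3}.
Local minima of P (where P''>0): P(-4)=-3584, P(4)=512. Local minima of Q: Q(-3)=-18.
So the global minimum of L is P(-4) + Q(-3) + 5 = -3584 − 18 + 5 = -3597, attained at (-4, -3).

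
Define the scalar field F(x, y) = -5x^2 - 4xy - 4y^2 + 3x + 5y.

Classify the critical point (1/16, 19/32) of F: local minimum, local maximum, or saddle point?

local maximum

The Hessian of F is constant: H = [[-10, -4], [-4, -8]].
det(H) = (-10)·(-8) − (-4)² = 64.
det(H) > 0 and tr(H) = -18 < 0, so H is negative definite and the point is a local maximum.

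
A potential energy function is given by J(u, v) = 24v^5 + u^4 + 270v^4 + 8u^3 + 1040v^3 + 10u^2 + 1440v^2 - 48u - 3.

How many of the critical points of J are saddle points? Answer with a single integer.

6

J separates as a function of u plus a function of v, so ∇J=0 decouples.
∂J/∂u = 4(u - 1)(u + 3)(u + 4) = 0 at u ∈ {-4, -3, 1}; ∂J/∂v = 120v(v + 2)(v + 3)(v + 4) = 0 at v ∈ {-4, -3, -2, 0}.
The Hessian is diagonal: diag(J_uu, J_vv). Second derivatives: J_uu(-4)=20, J_uu(-3)=-16, J_uu(1)=80; J_vv(-4)=-960, J_vv(-3)=360, J_vv(-2)=-480, J_vv(0)=2880.
Saddle points occur where the two diagonal entries have opposite signs: (-4, -4), (-4, -2), (-3, -3), (-3, 0), (1, -4), (1, -2). Count: 6.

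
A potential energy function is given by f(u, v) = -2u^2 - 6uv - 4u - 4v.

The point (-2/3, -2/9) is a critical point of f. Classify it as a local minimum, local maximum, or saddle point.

The Hessian of f is constant: H = [[-4, -6], [-6, 0]].
det(H) = (-4)·0 − (-6)² = -36.
Since det(H) < 0, H is indefinite and the critical point is a saddle point.

saddle point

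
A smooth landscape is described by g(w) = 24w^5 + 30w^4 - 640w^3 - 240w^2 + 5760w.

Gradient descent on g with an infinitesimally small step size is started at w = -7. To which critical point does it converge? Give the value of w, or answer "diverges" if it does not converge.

diverges

g'(w) = 120(w - 3)(w - 2)(w + 2)(w + 4), so g'(-7) = 162000.
Gradient descent moves in the -g' direction, i.e. w is decreasing.
There is no critical point below w=-7, and g' keeps the same sign, so the iterate runs off to −∞.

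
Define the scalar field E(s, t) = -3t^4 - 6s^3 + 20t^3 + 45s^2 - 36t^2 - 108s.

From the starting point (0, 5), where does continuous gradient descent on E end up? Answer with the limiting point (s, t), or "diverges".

diverges

E is separable, so gradient descent decouples: s follows -∂E/∂s, t follows -∂E/∂t.
∂E/∂s = -18(s - 3)(s - 2); at s=0 this is -108, so s increases.
∂E/∂t = -12t(t - 3)(t - 2); at t=5 this is -360, so t increases.
The t-coordinate has no critical point in that direction and runs off to infinity.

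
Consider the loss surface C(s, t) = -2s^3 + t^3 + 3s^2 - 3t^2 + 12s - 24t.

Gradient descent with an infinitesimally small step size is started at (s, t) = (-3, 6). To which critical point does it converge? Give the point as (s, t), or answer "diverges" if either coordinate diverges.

C is separable, so gradient descent decouples: s follows -∂C/∂s, t follows -∂C/∂t.
∂C/∂s = -6(s - 2)(s + 1); at s=-3 this is -60, so s increases.
∂C/∂t = 3(t - 4)(t + 2); at t=6 this is 48, so t decreases.
s converges to its nearest critical value -1 (a local min of the s-part); t converges to 4. The iterate converges to (-1, 4).

(-1, 4)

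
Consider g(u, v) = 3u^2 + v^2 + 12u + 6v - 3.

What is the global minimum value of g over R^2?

-24

g(u,v) separates as P(u) + Q(v) − 3, so its minimum is min P + min Q − 3.
P'(u) = 6u + 12 vanishes at u ∈ {-2}; Q'(v) = 2v + 6 vanishes at v ∈ {-3}.
Local minima of P (where P''>0): P(-2)=-12. Local minima of Q: Q(-3)=-9.
So the global minimum of g is P(-2) + Q(-3) − 3 = -12 − 9 − 3 = -24, attained at (-2, -3).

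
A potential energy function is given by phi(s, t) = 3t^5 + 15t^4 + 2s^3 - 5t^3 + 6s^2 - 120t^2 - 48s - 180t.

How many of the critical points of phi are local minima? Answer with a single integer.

phi separates as a function of s plus a function of t, so ∇phi=0 decouples.
∂phi/∂s = 6(s - 2)(s + 4) = 0 at s ∈ {-4, 2}; ∂phi/∂t = 15(t - 2)(t + 1)(t + 2)(t + 3) = 0 at t ∈ {-3, -2, -1, 2}.
The Hessian is diagonal: diag(phi_ss, phi_tt). Second derivatives: phi_ss(-4)=-36, phi_ss(2)=36; phi_tt(-3)=-150, phi_tt(-2)=60, phi_tt(-1)=-90, phi_tt(2)=900.
Local minima occur where both diagonal entries positive: (2, -2), (2, 2). Count: 2.

2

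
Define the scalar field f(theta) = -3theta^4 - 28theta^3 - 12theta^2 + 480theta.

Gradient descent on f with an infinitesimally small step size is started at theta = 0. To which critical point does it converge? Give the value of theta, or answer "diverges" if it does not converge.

f'(theta) = -12(theta - 2)(theta + 4)(theta + 5), so f'(0) = 480.
Gradient descent moves in the -f' direction, i.e. theta is decreasing.
The nearest critical point in that direction is theta = -4, where f'' = 72 > 0 (a local minimum). The iterate converges there.

-4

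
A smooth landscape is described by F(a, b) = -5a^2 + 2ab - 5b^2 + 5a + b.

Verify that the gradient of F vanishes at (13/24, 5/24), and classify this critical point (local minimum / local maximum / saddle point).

local maximum

∇F = (-10a + 2b + 5, 2a - 10b + 1); substituting (13/24, 5/24) gives ∇F = (0, 0), so (13/24, 5/24) is indeed a critical point.
The Hessian of F is constant: H = [[-10, 2], [2, -10]].
det(H) = (-10)·(-10) − 2² = 96.
det(H) > 0 and tr(H) = -20 < 0, so H is negative definite and the point is a local maximum.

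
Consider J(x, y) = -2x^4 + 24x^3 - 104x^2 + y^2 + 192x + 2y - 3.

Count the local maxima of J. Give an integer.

0

J separates as a function of x plus a function of y, so ∇J=0 decouples.
∂J/∂x = -8(x - 4)(x - 3)(x - 2) = 0 at x ∈ {2, 3, 4}; ∂J/∂y = 2(y + 1) = 0 at y ∈ {-1}.
The Hessian is diagonal: diag(J_xx, J_yy). Second derivatives: J_xx(2)=-16, J_xx(3)=8, J_xx(4)=-16; J_yy(-1)=2.
Local maxima occur where both diagonal entries negative: none. Count: 0.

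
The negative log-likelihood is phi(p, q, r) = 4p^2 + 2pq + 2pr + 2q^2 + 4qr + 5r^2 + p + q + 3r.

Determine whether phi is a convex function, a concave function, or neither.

convex

phi is quadratic, so its Hessian is the constant matrix H = [[8, 2, 2], [2, 4, 4], [2, 4, 10]].
Leading principal minors: 8, 28, 168.
All positive ⇒ H ≻ 0 ⇒ convex.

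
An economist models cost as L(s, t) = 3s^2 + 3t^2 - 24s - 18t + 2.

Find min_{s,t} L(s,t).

-73

L(s,t) separates as P(s) + Q(t) + 2, so its minimum is min P + min Q + 2.
P'(s) = 6s - 24 vanishes at s ∈ {4}; Q'(t) = 6(t - 3) vanishes at t ∈ {3}.
Local minima of P (where P''>0): P(4)=-48. Local minima of Q: Q(3)=-27.
So the global minimum of L is P(4) + Q(3) + 2 = -48 − 27 + 2 = -73, attained at (4, 3).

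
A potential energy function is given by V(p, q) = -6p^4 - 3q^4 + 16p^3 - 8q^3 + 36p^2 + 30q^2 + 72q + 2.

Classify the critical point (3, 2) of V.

local maximum

The mixed partial ∂²V/∂p∂q is 0, so the Hessian at any point is diag(V_pp, V_qq) = diag(24(-3p^2 + 4p + 3), 12(-3q^2 - 4q + 5)).
At (3, 2): H = diag(-288, -180).
Both eigenvalues are negative, so H is negative definite: a local maximum.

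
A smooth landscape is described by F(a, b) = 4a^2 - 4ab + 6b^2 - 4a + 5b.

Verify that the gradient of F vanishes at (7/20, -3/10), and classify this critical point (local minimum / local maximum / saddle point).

∇F = (8a - 4b - 4, -4a + 12b + 5); substituting (7/20, -3/10) gives ∇F = (0, 0), so (7/20, -3/10) is indeed a critical point.
The Hessian of F is constant: H = [[8, -4], [-4, 12]].
det(H) = 8·12 − (-4)² = 80.
det(H) > 0 and tr(H) = 20 > 0, so H is positive definite and the point is a local minimum.

local minimum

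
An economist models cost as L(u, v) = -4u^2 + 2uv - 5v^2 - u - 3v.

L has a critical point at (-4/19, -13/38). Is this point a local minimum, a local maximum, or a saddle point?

The Hessian of L is constant: H = [[-8, 2], [2, -10]].
det(H) = (-8)·(-10) − 2² = 76.
det(H) > 0 and tr(H) = -18 < 0, so H is negative definite and the point is a local maximum.

local maximum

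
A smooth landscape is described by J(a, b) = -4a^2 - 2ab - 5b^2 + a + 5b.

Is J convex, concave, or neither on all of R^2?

J is quadratic, so its Hessian is the constant matrix H = [[-8, -2], [-2, -10]].
det(H) = 76, tr(H) = -18.
det(H) > 0 and tr(H) < 0, so H is negative definite everywhere: concave.

concave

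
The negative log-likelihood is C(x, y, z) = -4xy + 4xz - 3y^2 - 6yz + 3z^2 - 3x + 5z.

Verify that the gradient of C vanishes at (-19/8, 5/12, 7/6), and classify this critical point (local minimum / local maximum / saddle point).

∇C = (-4y + 4z - 3, -4x - 6y - 6z, 4x - 6y + 6z + 5); substituting (-19/8, 5/12, 7/6) gives ∇C = (0, 0, 0), so (-19/8, 5/12, 7/6) is indeed a critical point.
The Hessian is constant: H = [[0, -4, 4], [-4, -6, -6], [4, -6, 6]].
Leading principal minors: Δ₁ = 0, Δ₂ = -16, Δ₃ = 192.
The minors fit neither the all-positive nor the alternating-sign pattern, so H is indefinite: a saddle point.

saddle point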